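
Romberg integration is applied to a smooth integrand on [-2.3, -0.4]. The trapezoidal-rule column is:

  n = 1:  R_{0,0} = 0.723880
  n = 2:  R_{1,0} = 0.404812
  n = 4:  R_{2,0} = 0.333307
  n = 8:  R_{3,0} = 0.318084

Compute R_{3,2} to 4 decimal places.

0.3132

Richardson extrapolation on the trapezoidal column (denominator 4−1=3):
R_{2,1} = 0.333307 + (0.333307 − 0.404812)/3 = 0.309472
R_{3,1} = 0.318084 + (0.318084 − 0.333307)/3 = 0.313010
R_{3,2} = (16·0.313010 − 0.309472) / 15 = 0.313246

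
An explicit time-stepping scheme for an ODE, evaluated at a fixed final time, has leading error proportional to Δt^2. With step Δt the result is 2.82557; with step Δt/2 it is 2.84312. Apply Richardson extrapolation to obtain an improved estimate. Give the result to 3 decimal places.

2.849

The leading error scales as Δt^2; refining by a factor of 2 reduces it by 2^2 = 4.
Extrapolated value = (4·A(Δt/2) − A(Δt)) / (4 − 1)
= (4·2.84312 − 2.82557) / 3
= 8.54691 / 3 = 2.84897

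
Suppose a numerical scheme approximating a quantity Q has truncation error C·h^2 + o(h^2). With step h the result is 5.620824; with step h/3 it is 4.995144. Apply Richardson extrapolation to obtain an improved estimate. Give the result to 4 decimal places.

Extrapolated value = (9·A(h/3) − A(h)) / (9 − 1)
= (9·4.995144 − 5.620824) / 8
= 39.335472 / 8 = 4.916934

4.9169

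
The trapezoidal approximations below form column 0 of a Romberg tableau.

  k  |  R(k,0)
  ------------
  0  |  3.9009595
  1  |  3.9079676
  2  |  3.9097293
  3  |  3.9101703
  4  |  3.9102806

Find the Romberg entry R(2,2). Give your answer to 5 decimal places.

3.91032

R(1,1) = (4·3.9079676 − 3.9009595) / 3 = 3.9103036
R(2,1) = 3.9097293 + (3.9097293 − 3.9079676)/3 = 3.9103165
R(2,2) = (16·3.9103165 − 3.9103036) / 15 = 3.9103174
(Column j=1 coincides with Simpson's rule on the same nodes.)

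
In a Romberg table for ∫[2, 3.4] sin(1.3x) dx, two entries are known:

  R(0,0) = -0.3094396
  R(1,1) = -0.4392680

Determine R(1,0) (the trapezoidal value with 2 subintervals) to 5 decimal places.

-0.40681

From R(1,1) = (4·R(1,0) − R(0,0))/3, solve for R(1,0):
4·R(1,0) = 3·(-0.4392680) + (-0.3094396) = -1.6272436
R(1,0) = -0.4068109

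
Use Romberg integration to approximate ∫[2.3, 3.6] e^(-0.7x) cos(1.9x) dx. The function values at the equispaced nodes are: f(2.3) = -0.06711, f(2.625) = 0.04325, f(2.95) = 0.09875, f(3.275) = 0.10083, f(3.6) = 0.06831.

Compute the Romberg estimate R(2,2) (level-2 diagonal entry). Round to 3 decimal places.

R(0,0) (trapezoid, 1 panel, h=1.3000): 0.00078
R(1,0) (trapezoid, 2 panels, h=0.6500): 0.06458
R(2,0) (trapezoid, 4 panels, h=0.3250): 0.07911
R(1,1) = 0.06458 + (0.06458 − 0.00078)/3 = 0.08585
R(2,1) = 0.07911 + (0.07911 − 0.06458)/3 = 0.08395
R(2,2) = 0.08395 + (0.08395 − 0.08585)/15 = 0.08382

0.084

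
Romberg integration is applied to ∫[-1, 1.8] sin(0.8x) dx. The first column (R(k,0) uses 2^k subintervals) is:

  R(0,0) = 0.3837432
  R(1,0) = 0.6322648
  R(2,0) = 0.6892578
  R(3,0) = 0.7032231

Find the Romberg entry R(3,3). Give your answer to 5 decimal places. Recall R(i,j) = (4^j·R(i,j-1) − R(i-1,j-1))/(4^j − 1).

0.70785

R(1,1) = (4·0.6322648 − 0.3837432) / 3 = 0.7151053
R(2,1) = 0.6892578 + (0.6892578 − 0.6322648)/3 = 0.7082555
R(3,1) = 0.7032231 + (0.7032231 − 0.6892578)/3 = 0.7078782
R(2,2) = 0.7082555 + (0.7082555 − 0.7151053)/15 = 0.7077988
R(3,2) = (16·0.7078782 − 0.7082555) / 15 = 0.7078530
R(3,3) = 0.7078530 + (0.7078530 − 0.7077988)/63 = 0.7078539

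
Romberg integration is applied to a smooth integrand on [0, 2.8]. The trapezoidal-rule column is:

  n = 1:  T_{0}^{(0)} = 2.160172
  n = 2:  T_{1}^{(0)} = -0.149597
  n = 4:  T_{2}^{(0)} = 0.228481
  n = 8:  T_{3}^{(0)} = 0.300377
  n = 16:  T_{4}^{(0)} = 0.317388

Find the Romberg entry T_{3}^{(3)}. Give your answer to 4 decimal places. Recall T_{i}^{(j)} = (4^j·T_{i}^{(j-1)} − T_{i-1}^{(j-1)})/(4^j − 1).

Richardson extrapolation on the trapezoidal column (denominator 4−1=3):
T_{1}^{(1)} = -0.149597 + (-0.149597 − 2.160172)/3 = -0.919520
T_{2}^{(1)} = 0.228481 + (0.228481 − (-0.149597))/3 = 0.354507
T_{3}^{(1)} = (4·0.300377 − 0.228481) / 3 = 0.324342
T_{2}^{(2)} = (16·0.354507 − (-0.919520)) / 15 = 0.439442
T_{3}^{(2)} = 0.324342 + (0.324342 − 0.354507)/15 = 0.322331
T_{3}^{(3)} = 0.322331 + (0.322331 − 0.439442)/63 = 0.320472

0.3205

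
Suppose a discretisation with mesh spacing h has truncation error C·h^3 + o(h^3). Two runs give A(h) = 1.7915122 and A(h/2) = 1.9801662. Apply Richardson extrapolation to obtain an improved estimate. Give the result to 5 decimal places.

2.00712

The leading error scales as h^3; refining by a factor of 2 reduces it by 2^3 = 8.
Extrapolated value = (8·A(h/2) − A(h)) / (8 − 1)
= (8·1.9801662 − 1.7915122) / 7
= 14.0498174 / 7 = 2.0071168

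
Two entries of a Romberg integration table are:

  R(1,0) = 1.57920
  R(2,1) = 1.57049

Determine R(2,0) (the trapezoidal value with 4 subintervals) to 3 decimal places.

From R(2,1) = (4·R(2,0) − R(1,0))/3, solve for R(2,0):
4·R(2,0) = 3·1.57049 + 1.57920 = 6.29067
R(2,0) = 1.57267

1.573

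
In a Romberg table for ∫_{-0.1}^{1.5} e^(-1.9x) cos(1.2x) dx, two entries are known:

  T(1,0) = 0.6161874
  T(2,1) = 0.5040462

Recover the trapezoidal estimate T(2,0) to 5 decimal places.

From T(2,1) = (4·T(2,0) − T(1,0))/3, solve for T(2,0):
4·T(2,0) = 3·0.5040462 + 0.6161874 = 2.1283260
T(2,0) = 0.5320815

0.53208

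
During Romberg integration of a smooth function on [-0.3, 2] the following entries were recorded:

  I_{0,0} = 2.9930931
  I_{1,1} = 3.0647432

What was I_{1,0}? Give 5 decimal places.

From I_{1,1} = (4·I_{1,0} − I_{0,0})/3, solve for I_{1,0}:
4·I_{1,0} = 3·3.0647432 + 2.9930931 = 12.1873227
I_{1,0} = 3.0468307

3.04683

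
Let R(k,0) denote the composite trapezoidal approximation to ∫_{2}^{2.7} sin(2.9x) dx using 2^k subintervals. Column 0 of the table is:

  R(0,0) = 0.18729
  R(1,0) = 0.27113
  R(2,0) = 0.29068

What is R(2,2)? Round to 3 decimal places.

0.297

Richardson extrapolation on the trapezoidal column (denominator 4−1=3):
R(1,1) = (4·0.27113 − 0.18729) / 3 = 0.29908
R(2,1) = 0.29068 + (0.29068 − 0.27113)/3 = 0.29720
R(2,2) = 0.29720 + (0.29720 − 0.29908)/15 = 0.29707
(Column j=1 coincides with Simpson's rule on the same nodes.)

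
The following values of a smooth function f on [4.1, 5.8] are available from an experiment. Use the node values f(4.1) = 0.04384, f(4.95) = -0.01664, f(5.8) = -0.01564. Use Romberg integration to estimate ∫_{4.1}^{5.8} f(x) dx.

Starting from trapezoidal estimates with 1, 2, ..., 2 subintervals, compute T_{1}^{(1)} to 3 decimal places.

-0.011

T_{0}^{(0)} (trapezoid, 1 panel, h=1.7000): 0.02397
T_{1}^{(0)} (trapezoid, 2 panels, h=0.8500): -0.00216
T_{1}^{(1)} = -0.00216 + (-0.00216 − 0.02397)/3 = -0.01087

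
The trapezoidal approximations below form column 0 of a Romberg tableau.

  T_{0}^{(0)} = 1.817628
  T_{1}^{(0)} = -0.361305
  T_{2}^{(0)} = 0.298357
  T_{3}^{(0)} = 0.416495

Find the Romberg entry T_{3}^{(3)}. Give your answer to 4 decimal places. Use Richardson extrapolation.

Richardson extrapolation on the trapezoidal column (denominator 4−1=3):
T_{1}^{(1)} = -0.361305 + (-0.361305 − 1.817628)/3 = -1.087616
T_{2}^{(1)} = 0.298357 + (0.298357 − (-0.361305))/3 = 0.518244
T_{3}^{(1)} = (4·0.416495 − 0.298357) / 3 = 0.455874
T_{2}^{(2)} = 0.518244 + (0.518244 − (-1.087616))/15 = 0.625301
T_{3}^{(2)} = (16·0.455874 − 0.518244) / 15 = 0.451716
T_{3}^{(3)} = (64·0.451716 − 0.625301) / 63 = 0.448961
(Column j=1 coincides with Simpson's rule on the same nodes.)

0.4490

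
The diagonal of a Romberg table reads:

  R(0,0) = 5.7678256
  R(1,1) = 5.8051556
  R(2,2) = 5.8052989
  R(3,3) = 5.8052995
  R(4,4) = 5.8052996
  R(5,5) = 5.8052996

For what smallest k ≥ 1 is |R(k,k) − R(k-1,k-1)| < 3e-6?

k = 3

|R(1,1) − R(0,0)| = 0.0373300 ≥ 3e-6
|R(2,2) − R(1,1)| = 0.0001433 ≥ 3e-6
|R(3,3) − R(2,2)| = 0.0000006 < 3e-6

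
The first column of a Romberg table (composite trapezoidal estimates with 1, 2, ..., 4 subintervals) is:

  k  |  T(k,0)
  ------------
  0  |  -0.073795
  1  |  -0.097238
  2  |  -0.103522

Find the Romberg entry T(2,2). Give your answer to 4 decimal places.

Richardson extrapolation on the trapezoidal column (denominator 4−1=3):
T(1,1) = (4·(-0.097238) − (-0.073795)) / 3 = -0.105052
T(2,1) = (4·(-0.103522) − (-0.097238)) / 3 = -0.105617
T(2,2) = (16·(-0.105617) − (-0.105052)) / 15 = -0.105655
(Column j=1 coincides with Simpson's rule on the same nodes.)

-0.1057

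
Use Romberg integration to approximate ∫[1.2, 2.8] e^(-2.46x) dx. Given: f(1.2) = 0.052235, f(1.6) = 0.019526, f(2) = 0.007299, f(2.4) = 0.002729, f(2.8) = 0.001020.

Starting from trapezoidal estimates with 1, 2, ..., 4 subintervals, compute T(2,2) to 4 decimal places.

0.0208

T(0,0) (trapezoid, 1 panel, h=1.6000): 0.042604
T(1,0) (trapezoid, 2 panels, h=0.8000): 0.027141
T(2,0) (trapezoid, 4 panels, h=0.4000): 0.022473
T(1,1) = 0.027141 + (0.027141 − 0.042604)/3 = 0.021987
T(2,1) = 0.022473 + (0.022473 − 0.027141)/3 = 0.020917
T(2,2) = 0.020917 + (0.020917 − 0.021987)/15 = 0.020846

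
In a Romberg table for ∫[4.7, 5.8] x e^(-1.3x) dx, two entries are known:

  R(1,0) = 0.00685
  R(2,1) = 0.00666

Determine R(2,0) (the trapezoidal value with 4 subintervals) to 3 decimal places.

From R(2,1) = (4·R(2,0) − R(1,0))/3, solve for R(2,0):
4·R(2,0) = 3·0.00666 + 0.00685 = 0.02683
R(2,0) = 0.00671

0.007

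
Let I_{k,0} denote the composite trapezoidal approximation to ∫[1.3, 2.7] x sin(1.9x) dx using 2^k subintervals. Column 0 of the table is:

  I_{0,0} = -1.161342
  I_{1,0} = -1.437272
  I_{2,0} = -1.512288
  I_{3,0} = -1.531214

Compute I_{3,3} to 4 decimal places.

-1.5375

I_{1,1} = (4·(-1.437272) − (-1.161342)) / 3 = -1.529249
I_{2,1} = -1.512288 + (-1.512288 − (-1.437272))/3 = -1.537293
I_{3,1} = -1.531214 + (-1.531214 − (-1.512288))/3 = -1.537523
I_{2,2} = -1.537293 + (-1.537293 − (-1.529249))/15 = -1.537829
I_{3,2} = -1.537523 + (-1.537523 − (-1.537293))/15 = -1.537538
I_{3,3} = -1.537538 + (-1.537538 − (-1.537829))/63 = -1.537533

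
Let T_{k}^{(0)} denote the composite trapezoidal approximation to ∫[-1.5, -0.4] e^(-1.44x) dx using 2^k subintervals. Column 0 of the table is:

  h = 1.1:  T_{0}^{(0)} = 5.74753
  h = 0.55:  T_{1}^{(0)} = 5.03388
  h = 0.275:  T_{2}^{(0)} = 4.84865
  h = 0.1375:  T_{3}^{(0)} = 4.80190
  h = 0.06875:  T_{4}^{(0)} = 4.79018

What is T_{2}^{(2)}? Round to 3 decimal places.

4.786

Richardson extrapolation on the trapezoidal column (denominator 4−1=3):
T_{1}^{(1)} = (4·5.03388 − 5.74753) / 3 = 4.79600
T_{2}^{(1)} = 4.84865 + (4.84865 − 5.03388)/3 = 4.78691
T_{2}^{(2)} = 4.78691 + (4.78691 − 4.79600)/15 = 4.78630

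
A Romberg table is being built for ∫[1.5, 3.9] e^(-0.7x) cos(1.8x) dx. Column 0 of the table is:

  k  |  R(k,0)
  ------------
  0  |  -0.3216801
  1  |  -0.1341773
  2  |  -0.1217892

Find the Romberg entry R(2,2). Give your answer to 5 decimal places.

-0.12073

R(1,1) = (4·(-0.1341773) − (-0.3216801)) / 3 = -0.0716764
R(2,1) = -0.1217892 + (-0.1217892 − (-0.1341773))/3 = -0.1176598
R(2,2) = -0.1176598 + (-0.1176598 − (-0.0716764))/15 = -0.1207254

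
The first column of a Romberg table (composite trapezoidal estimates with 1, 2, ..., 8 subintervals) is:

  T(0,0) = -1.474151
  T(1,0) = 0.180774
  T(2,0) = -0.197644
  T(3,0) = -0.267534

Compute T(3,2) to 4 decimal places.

-0.2886

T(2,1) = (4·(-0.197644) − 0.180774) / 3 = -0.323783
T(3,1) = -0.267534 + (-0.267534 − (-0.197644))/3 = -0.290831
T(3,2) = (16·(-0.290831) − (-0.323783)) / 15 = -0.288634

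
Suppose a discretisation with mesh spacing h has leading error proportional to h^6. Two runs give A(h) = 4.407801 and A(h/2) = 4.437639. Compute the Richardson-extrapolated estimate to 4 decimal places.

4.4381

The leading error scales as h^6; refining by a factor of 2 reduces it by 2^6 = 64.
Extrapolated value = (64·A(h/2) − A(h)) / (64 − 1)
= (64·4.437639 − 4.407801) / 63
= 279.601095 / 63 = 4.438113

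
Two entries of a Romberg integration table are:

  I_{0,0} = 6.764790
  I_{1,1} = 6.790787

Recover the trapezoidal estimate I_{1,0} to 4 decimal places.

From I_{1,1} = (4·I_{1,0} − I_{0,0})/3, solve for I_{1,0}:
4·I_{1,0} = 3·6.790787 + 6.764790 = 27.137151
I_{1,0} = 6.784288

6.7843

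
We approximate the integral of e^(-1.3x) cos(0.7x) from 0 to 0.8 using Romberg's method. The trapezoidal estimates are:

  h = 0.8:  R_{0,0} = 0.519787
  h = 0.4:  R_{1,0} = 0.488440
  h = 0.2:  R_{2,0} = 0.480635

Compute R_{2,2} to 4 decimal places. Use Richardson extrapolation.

0.4780

Richardson extrapolation on the trapezoidal column (denominator 4−1=3):
R_{1,1} = (4·0.488440 − 0.519787) / 3 = 0.477991
R_{2,1} = (4·0.480635 − 0.488440) / 3 = 0.478033
R_{2,2} = 0.478033 + (0.478033 − 0.477991)/15 = 0.478036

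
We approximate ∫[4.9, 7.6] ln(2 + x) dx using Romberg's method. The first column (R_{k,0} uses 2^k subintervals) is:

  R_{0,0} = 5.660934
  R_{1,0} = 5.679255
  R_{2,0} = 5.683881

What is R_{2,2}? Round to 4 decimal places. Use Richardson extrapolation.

R_{1,1} = (4·5.679255 − 5.660934) / 3 = 5.685362
R_{2,1} = (4·5.683881 − 5.679255) / 3 = 5.685423
R_{2,2} = (16·5.685423 − 5.685362) / 15 = 5.685427
(Column j=1 coincides with Simpson's rule on the same nodes.)

5.6854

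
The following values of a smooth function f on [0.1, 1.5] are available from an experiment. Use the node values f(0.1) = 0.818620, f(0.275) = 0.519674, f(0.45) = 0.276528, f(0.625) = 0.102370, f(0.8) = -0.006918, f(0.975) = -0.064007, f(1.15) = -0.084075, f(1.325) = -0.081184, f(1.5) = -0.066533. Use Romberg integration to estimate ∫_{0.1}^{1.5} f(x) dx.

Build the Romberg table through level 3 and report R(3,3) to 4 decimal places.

0.1768

R(0,0) (trapezoid, 1 panel, h=1.4000): 0.526461
R(1,0) (trapezoid, 2 panels, h=0.7000): 0.258388
R(2,0) (trapezoid, 4 panels, h=0.3500): 0.196552
R(3,0) (trapezoid, 8 panels, h=0.1750): 0.181726
R(1,1) = 0.258388 + (0.258388 − 0.526461)/3 = 0.169030
R(2,1) = 0.196552 + (0.196552 − 0.258388)/3 = 0.175940
R(3,1) = 0.181726 + (0.181726 − 0.196552)/3 = 0.176784
R(2,2) = 0.175940 + (0.175940 − 0.169030)/15 = 0.176401
R(3,2) = 0.176784 + (0.176784 − 0.175940)/15 = 0.176840
R(3,3) = 0.176840 + (0.176840 − 0.176401)/63 = 0.176847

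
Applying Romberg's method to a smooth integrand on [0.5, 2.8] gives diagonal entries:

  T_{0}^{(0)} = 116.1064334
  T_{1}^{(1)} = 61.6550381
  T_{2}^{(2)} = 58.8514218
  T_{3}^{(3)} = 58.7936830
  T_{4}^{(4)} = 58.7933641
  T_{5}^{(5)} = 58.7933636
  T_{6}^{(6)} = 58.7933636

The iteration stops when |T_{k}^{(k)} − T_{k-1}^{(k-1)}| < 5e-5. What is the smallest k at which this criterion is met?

k = 5

|T_{1}^{(1)} − T_{0}^{(0)}| = 54.4513953 ≥ 5e-5
|T_{2}^{(2)} − T_{1}^{(1)}| = 2.8036163 ≥ 5e-5
|T_{3}^{(3)} − T_{2}^{(2)}| = 0.0577388 ≥ 5e-5
|T_{4}^{(4)} − T_{3}^{(3)}| = 0.0003189 ≥ 5e-5
|T_{5}^{(5)} − T_{4}^{(4)}| = 0.0000005 < 5e-5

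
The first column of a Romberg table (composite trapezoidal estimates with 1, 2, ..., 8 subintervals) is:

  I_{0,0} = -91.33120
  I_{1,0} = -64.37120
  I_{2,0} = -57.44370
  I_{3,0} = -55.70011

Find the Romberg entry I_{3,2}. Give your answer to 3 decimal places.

-55.118

I_{2,1} = -57.44370 + (-57.44370 − (-64.37120))/3 = -55.13453
I_{3,1} = (4·(-55.70011) − (-57.44370)) / 3 = -55.11891
I_{3,2} = (16·(-55.11891) − (-55.13453)) / 15 = -55.11787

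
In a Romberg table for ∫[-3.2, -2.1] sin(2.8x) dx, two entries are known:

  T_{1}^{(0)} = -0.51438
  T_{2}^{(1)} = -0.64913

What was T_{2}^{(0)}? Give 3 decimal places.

-0.615

From T_{2}^{(1)} = (4·T_{2}^{(0)} − T_{1}^{(0)})/3, solve for T_{2}^{(0)}:
4·T_{2}^{(0)} = 3·(-0.64913) + (-0.51438) = -2.46177
T_{2}^{(0)} = -0.61544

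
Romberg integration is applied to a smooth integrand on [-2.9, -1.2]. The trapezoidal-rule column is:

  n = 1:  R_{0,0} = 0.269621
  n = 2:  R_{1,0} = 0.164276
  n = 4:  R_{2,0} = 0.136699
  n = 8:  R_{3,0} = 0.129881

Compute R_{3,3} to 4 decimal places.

R_{1,1} = (4·0.164276 − 0.269621) / 3 = 0.129161
R_{2,1} = 0.136699 + (0.136699 − 0.164276)/3 = 0.127507
R_{3,1} = (4·0.129881 − 0.136699) / 3 = 0.127608
R_{2,2} = 0.127507 + (0.127507 − 0.129161)/15 = 0.127397
R_{3,2} = 0.127608 + (0.127608 − 0.127507)/15 = 0.127615
R_{3,3} = 0.127615 + (0.127615 − 0.127397)/63 = 0.127618

0.1276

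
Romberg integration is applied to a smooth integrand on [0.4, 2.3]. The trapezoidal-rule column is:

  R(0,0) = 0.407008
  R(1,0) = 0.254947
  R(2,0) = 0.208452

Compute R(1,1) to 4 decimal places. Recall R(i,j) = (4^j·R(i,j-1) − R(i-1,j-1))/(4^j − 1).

0.2043

Richardson extrapolation on the trapezoidal column (denominator 4−1=3):
R(1,1) = 0.254947 + (0.254947 − 0.407008)/3 = 0.204260
(Column j=1 coincides with Simpson's rule on the same nodes.)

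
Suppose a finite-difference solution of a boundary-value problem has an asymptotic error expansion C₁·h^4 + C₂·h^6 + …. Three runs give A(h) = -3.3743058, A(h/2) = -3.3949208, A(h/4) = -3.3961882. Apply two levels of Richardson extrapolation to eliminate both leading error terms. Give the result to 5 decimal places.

-3.39627

First eliminate the h^4 term (factor 2^4 = 16):
  B₁ = (16·(-3.3949208) − (-3.3743058))/15 = -3.3962951
  B₂ = (16·(-3.3961882) − (-3.3949208))/15 = -3.3962727
Then eliminate the h^6 term (factor 2^6 = 64):
  (64·(-3.3962727) − (-3.3962951))/63 = -3.3962723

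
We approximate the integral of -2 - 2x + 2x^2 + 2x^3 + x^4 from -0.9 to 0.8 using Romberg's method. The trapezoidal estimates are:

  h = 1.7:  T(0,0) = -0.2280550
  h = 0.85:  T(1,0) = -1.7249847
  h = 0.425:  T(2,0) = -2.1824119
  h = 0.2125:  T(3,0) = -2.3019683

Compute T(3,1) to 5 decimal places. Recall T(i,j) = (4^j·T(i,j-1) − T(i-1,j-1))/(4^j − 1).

-2.34182

Richardson extrapolation on the trapezoidal column (denominator 4−1=3):
T(3,1) = -2.3019683 + (-2.3019683 − (-2.1824119))/3 = -2.3418204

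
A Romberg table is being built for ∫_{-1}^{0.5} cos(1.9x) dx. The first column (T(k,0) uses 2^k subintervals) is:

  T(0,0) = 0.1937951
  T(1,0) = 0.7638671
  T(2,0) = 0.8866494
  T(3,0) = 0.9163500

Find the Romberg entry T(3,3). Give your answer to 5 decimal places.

0.92617

Richardson extrapolation on the trapezoidal column (denominator 4−1=3):
T(1,1) = 0.7638671 + (0.7638671 − 0.1937951)/3 = 0.9538911
T(2,1) = (4·0.8866494 − 0.7638671) / 3 = 0.9275768
T(3,1) = (4·0.9163500 − 0.8866494) / 3 = 0.9262502
T(2,2) = 0.9275768 + (0.9275768 − 0.9538911)/15 = 0.9258225
T(3,2) = (16·0.9262502 − 0.9275768) / 15 = 0.9261618
T(3,3) = (64·0.9261618 − 0.9258225) / 63 = 0.9261672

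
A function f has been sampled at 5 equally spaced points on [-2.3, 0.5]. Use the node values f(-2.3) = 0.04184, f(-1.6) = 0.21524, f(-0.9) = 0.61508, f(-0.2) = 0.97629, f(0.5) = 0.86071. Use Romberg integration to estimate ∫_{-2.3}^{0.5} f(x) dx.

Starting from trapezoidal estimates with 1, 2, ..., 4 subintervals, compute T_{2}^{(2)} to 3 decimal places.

T_{0}^{(0)} (trapezoid, 1 panel, h=2.8000): 1.26357
T_{1}^{(0)} (trapezoid, 2 panels, h=1.4000): 1.49290
T_{2}^{(0)} (trapezoid, 4 panels, h=0.7000): 1.58052
T_{1}^{(1)} = 1.49290 + (1.49290 − 1.26357)/3 = 1.56934
T_{2}^{(1)} = 1.58052 + (1.58052 − 1.49290)/3 = 1.60973
T_{2}^{(2)} = 1.60973 + (1.60973 − 1.56934)/15 = 1.61242

1.612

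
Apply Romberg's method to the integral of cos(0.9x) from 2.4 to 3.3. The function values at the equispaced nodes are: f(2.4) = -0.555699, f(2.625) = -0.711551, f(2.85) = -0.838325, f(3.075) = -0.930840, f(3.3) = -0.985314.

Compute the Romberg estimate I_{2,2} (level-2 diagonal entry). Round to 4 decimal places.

I_{0,0} (trapezoid, 1 panel, h=0.9000): -0.693456
I_{1,0} (trapezoid, 2 panels, h=0.4500): -0.723974
I_{2,0} (trapezoid, 4 panels, h=0.2250): -0.731525
I_{1,1} = -0.723974 + (-0.723974 − (-0.693456))/3 = -0.734147
I_{2,1} = -0.731525 + (-0.731525 − (-0.723974))/3 = -0.734042
I_{2,2} = -0.734042 + (-0.734042 − (-0.734147))/15 = -0.734035

-0.7340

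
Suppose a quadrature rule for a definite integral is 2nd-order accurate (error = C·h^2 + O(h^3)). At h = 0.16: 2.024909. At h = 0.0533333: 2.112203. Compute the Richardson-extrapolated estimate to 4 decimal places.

Extrapolated value = (9·A(h/3) − A(h)) / (9 − 1)
= (9·2.112203 − 2.024909) / 8
= 16.984918 / 8 = 2.123115

2.1231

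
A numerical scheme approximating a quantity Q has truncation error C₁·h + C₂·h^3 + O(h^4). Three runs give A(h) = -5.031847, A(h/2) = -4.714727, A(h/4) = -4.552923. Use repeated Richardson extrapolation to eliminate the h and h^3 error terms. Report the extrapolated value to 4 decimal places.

First eliminate the h term (factor 2^1 = 2):
  B₁ = (2·(-4.714727) − (-5.031847))/1 = -4.397607
  B₂ = (2·(-4.552923) − (-4.714727))/1 = -4.391119
Then eliminate the h^3 term (factor 2^3 = 8):
  (8·(-4.391119) − (-4.397607))/7 = -4.390192

-4.3902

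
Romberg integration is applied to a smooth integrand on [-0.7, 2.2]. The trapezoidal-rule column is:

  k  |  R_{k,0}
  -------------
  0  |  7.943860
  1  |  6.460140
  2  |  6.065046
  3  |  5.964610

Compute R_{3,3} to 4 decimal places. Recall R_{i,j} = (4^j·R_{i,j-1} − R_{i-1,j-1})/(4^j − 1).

5.9310

Richardson extrapolation on the trapezoidal column (denominator 4−1=3):
R_{1,1} = 6.460140 + (6.460140 − 7.943860)/3 = 5.965567
R_{2,1} = (4·6.065046 − 6.460140) / 3 = 5.933348
R_{3,1} = 5.964610 + (5.964610 − 6.065046)/3 = 5.931131
R_{2,2} = (16·5.933348 − 5.965567) / 15 = 5.931200
R_{3,2} = (16·5.931131 − 5.933348) / 15 = 5.930983
R_{3,3} = 5.930983 + (5.930983 − 5.931200)/63 = 5.930980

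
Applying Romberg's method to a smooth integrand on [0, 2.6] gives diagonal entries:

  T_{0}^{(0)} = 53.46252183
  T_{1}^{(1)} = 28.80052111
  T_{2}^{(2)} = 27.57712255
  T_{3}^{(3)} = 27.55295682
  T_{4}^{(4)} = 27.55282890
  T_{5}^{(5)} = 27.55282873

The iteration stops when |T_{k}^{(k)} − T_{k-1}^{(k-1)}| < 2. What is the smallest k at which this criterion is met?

k = 2

|T_{1}^{(1)} − T_{0}^{(0)}| = 24.66200072 ≥ 2
|T_{2}^{(2)} − T_{1}^{(1)}| = 1.22339856 < 2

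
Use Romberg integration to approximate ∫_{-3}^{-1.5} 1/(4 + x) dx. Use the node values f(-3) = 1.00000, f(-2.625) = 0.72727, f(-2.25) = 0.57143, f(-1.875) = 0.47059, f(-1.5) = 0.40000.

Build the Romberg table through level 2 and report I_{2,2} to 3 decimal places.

0.916

I_{0,0} (trapezoid, 1 panel, h=1.5000): 1.05000
I_{1,0} (trapezoid, 2 panels, h=0.7500): 0.95357
I_{2,0} (trapezoid, 4 panels, h=0.3750): 0.92598
I_{1,1} = 0.95357 + (0.95357 − 1.05000)/3 = 0.92143
I_{2,1} = 0.92598 + (0.92598 − 0.95357)/3 = 0.91678
I_{2,2} = 0.91678 + (0.91678 − 0.92143)/15 = 0.91647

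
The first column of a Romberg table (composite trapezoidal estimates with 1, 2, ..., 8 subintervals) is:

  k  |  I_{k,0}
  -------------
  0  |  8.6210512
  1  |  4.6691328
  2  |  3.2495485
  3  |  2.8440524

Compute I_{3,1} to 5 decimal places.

2.70889

Richardson extrapolation on the trapezoidal column (denominator 4−1=3):
I_{3,1} = (4·2.8440524 − 3.2495485) / 3 = 2.7088870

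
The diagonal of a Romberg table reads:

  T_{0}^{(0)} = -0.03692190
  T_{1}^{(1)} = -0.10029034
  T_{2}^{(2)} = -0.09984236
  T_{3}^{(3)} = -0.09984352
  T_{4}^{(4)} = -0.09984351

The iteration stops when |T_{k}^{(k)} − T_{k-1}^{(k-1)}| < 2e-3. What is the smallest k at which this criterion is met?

k = 2

|T_{1}^{(1)} − T_{0}^{(0)}| = 0.06336844 ≥ 2e-3
|T_{2}^{(2)} − T_{1}^{(1)}| = 0.00044798 < 2e-3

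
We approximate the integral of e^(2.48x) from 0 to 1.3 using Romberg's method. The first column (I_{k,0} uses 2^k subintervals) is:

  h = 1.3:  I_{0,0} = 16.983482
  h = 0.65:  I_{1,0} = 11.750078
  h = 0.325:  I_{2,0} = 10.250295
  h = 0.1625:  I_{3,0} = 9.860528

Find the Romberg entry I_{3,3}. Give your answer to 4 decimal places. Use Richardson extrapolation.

9.7292

I_{1,1} = (4·11.750078 − 16.983482) / 3 = 10.005610
I_{2,1} = (4·10.250295 − 11.750078) / 3 = 9.750367
I_{3,1} = (4·9.860528 − 10.250295) / 3 = 9.730606
I_{2,2} = 9.750367 + (9.750367 − 10.005610)/15 = 9.733351
I_{3,2} = 9.730606 + (9.730606 − 9.750367)/15 = 9.729289
I_{3,3} = (64·9.729289 − 9.733351) / 63 = 9.729225
(Column j=1 coincides with Simpson's rule on the same nodes.)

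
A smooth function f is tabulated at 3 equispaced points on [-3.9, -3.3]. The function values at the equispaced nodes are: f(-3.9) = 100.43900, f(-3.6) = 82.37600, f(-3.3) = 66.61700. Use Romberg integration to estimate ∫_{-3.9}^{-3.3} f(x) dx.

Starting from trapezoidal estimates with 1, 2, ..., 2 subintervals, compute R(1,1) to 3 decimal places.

49.656

R(0,0) (trapezoid, 1 panel, h=0.6000): 50.11680
R(1,0) (trapezoid, 2 panels, h=0.3000): 49.77120
R(1,1) = 49.77120 + (49.77120 − 50.11680)/3 = 49.65600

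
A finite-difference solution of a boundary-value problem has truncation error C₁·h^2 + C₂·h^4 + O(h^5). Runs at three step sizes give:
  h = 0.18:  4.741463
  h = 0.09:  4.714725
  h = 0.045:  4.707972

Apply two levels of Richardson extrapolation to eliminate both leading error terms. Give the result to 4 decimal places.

First eliminate the h^2 term (factor 2^2 = 4):
  B₁ = (4·4.714725 − 4.741463)/3 = 4.705812
  B₂ = (4·4.707972 − 4.714725)/3 = 4.705721
Then eliminate the h^4 term (factor 2^4 = 16):
  (16·4.705721 − 4.705812)/15 = 4.705715

4.7057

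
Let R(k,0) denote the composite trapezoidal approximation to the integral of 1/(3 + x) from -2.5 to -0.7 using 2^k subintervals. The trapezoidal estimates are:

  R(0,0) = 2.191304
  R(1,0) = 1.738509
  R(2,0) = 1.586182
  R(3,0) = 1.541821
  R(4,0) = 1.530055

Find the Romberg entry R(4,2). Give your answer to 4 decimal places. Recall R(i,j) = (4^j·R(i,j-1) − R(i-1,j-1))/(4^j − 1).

1.5261

Richardson extrapolation on the trapezoidal column (denominator 4−1=3):
R(3,1) = (4·1.541821 − 1.586182) / 3 = 1.527034
R(4,1) = 1.530055 + (1.530055 − 1.541821)/3 = 1.526133
R(4,2) = 1.526133 + (1.526133 − 1.527034)/15 = 1.526073
(Column j=1 coincides with Simpson's rule on the same nodes.)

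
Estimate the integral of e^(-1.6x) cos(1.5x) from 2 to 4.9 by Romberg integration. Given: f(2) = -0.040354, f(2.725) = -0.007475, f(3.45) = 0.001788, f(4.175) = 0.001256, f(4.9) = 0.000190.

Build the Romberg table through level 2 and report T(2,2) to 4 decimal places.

T(0,0) (trapezoid, 1 panel, h=2.9000): -0.058238
T(1,0) (trapezoid, 2 panels, h=1.4500): -0.026526
T(2,0) (trapezoid, 4 panels, h=0.7250): -0.017772
T(1,1) = -0.026526 + (-0.026526 − (-0.058238))/3 = -0.015955
T(2,1) = -0.017772 + (-0.017772 − (-0.026526))/3 = -0.014854
T(2,2) = -0.014854 + (-0.014854 − (-0.015955))/15 = -0.014781

-0.0148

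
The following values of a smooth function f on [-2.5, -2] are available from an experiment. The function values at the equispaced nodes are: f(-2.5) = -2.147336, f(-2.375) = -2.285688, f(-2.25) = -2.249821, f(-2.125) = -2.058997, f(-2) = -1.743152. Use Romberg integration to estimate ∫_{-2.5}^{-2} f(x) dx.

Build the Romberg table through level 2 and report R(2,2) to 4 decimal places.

R(0,0) (trapezoid, 1 panel, h=0.5000): -0.972622
R(1,0) (trapezoid, 2 panels, h=0.2500): -1.048766
R(2,0) (trapezoid, 4 panels, h=0.1250): -1.067469
R(1,1) = -1.048766 + (-1.048766 − (-0.972622))/3 = -1.074147
R(2,1) = -1.067469 + (-1.067469 − (-1.048766))/3 = -1.073703
R(2,2) = -1.073703 + (-1.073703 − (-1.074147))/15 = -1.073673

-1.0737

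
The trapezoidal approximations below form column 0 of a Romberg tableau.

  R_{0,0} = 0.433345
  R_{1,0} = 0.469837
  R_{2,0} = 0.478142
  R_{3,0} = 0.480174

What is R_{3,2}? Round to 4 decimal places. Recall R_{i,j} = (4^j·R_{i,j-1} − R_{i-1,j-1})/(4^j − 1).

0.4808

R_{2,1} = (4·0.478142 − 0.469837) / 3 = 0.480910
R_{3,1} = (4·0.480174 − 0.478142) / 3 = 0.480851
R_{3,2} = 0.480851 + (0.480851 − 0.480910)/15 = 0.480847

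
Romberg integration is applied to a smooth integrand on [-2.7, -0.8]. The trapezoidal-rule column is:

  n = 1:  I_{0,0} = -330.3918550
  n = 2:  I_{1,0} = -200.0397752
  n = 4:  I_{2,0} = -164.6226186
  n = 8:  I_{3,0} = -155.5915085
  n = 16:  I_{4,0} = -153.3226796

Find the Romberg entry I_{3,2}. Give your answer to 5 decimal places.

-152.56542

Richardson extrapolation on the trapezoidal column (denominator 4−1=3):
I_{2,1} = -164.6226186 + (-164.6226186 − (-200.0397752))/3 = -152.8168997
I_{3,1} = -155.5915085 + (-155.5915085 − (-164.6226186))/3 = -152.5811385
I_{3,2} = -152.5811385 + (-152.5811385 − (-152.8168997))/15 = -152.5654211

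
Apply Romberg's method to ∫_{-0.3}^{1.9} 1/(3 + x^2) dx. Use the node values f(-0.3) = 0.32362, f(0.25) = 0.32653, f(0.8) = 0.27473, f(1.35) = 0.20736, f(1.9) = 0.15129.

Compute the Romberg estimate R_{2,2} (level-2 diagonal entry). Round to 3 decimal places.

0.579

R_{0,0} (trapezoid, 1 panel, h=2.2000): 0.52240
R_{1,0} (trapezoid, 2 panels, h=1.1000): 0.56340
R_{2,0} (trapezoid, 4 panels, h=0.5500): 0.57534
R_{1,1} = 0.56340 + (0.56340 − 0.52240)/3 = 0.57707
R_{2,1} = 0.57534 + (0.57534 − 0.56340)/3 = 0.57932
R_{2,2} = 0.57932 + (0.57932 − 0.57707)/15 = 0.57947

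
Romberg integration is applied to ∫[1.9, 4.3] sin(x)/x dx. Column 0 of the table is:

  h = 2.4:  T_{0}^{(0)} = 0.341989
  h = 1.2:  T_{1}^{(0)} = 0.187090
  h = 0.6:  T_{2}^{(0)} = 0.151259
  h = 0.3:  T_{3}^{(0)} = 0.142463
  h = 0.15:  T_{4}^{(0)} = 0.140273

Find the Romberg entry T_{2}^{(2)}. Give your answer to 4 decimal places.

T_{1}^{(1)} = (4·0.187090 − 0.341989) / 3 = 0.135457
T_{2}^{(1)} = (4·0.151259 − 0.187090) / 3 = 0.139315
T_{2}^{(2)} = 0.139315 + (0.139315 − 0.135457)/15 = 0.139572

0.1396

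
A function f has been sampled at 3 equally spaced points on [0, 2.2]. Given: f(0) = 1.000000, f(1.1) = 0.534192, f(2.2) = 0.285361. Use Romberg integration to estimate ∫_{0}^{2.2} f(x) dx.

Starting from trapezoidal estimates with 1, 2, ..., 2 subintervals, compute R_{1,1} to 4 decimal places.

R_{0,0} (trapezoid, 1 panel, h=2.2000): 1.413897
R_{1,0} (trapezoid, 2 panels, h=1.1000): 1.294560
R_{1,1} = 1.294560 + (1.294560 − 1.413897)/3 = 1.254781

1.2548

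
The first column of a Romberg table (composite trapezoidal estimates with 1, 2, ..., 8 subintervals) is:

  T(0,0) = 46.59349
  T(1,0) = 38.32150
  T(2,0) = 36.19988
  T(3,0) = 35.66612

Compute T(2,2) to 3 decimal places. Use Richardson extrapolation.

35.488

T(1,1) = 38.32150 + (38.32150 − 46.59349)/3 = 35.56417
T(2,1) = 36.19988 + (36.19988 − 38.32150)/3 = 35.49267
T(2,2) = (16·35.49267 − 35.56417) / 15 = 35.48790
(Column j=1 coincides with Simpson's rule on the same nodes.)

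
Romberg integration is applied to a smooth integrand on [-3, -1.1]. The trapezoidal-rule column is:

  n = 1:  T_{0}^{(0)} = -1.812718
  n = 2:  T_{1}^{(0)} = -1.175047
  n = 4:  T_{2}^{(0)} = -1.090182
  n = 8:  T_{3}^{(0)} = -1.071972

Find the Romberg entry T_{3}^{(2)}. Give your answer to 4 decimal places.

Richardson extrapolation on the trapezoidal column (denominator 4−1=3):
T_{2}^{(1)} = -1.090182 + (-1.090182 − (-1.175047))/3 = -1.061894
T_{3}^{(1)} = (4·(-1.071972) − (-1.090182)) / 3 = -1.065902
T_{3}^{(2)} = (16·(-1.065902) − (-1.061894)) / 15 = -1.066169

-1.0662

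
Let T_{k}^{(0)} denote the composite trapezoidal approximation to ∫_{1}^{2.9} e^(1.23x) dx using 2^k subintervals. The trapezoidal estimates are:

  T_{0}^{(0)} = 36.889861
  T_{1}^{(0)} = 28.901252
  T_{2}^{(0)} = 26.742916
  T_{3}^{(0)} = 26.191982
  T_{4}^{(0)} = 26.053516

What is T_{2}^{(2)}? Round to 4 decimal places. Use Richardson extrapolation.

Richardson extrapolation on the trapezoidal column (denominator 4−1=3):
T_{1}^{(1)} = 28.901252 + (28.901252 − 36.889861)/3 = 26.238382
T_{2}^{(1)} = (4·26.742916 − 28.901252) / 3 = 26.023471
T_{2}^{(2)} = (16·26.023471 − 26.238382) / 15 = 26.009144
(Column j=1 coincides with Simpson's rule on the same nodes.)

26.0091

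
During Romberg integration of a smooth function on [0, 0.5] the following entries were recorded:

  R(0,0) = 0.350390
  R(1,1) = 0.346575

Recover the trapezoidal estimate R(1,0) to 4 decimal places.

0.3475

From R(1,1) = (4·R(1,0) − R(0,0))/3, solve for R(1,0):
4·R(1,0) = 3·0.346575 + 0.350390 = 1.390115
R(1,0) = 0.347529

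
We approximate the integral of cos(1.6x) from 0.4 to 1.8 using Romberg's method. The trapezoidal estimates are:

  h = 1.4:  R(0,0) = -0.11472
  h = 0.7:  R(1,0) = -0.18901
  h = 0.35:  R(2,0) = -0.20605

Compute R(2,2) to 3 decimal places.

R(1,1) = (4·(-0.18901) − (-0.11472)) / 3 = -0.21377
R(2,1) = (4·(-0.20605) − (-0.18901)) / 3 = -0.21173
R(2,2) = (16·(-0.21173) − (-0.21377)) / 15 = -0.21159

-0.212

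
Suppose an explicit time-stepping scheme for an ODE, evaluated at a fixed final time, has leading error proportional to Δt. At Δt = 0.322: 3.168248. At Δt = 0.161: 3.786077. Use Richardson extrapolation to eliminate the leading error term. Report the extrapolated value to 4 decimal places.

4.4039

The leading error scales as Δt; refining by a factor of 2 reduces it by 2^1 = 2.
Extrapolated value = (2·A(Δt/2) − A(Δt)) / (2 − 1)
= (2·3.786077 − 3.168248) / 1
= 4.403906 / 1 = 4.403906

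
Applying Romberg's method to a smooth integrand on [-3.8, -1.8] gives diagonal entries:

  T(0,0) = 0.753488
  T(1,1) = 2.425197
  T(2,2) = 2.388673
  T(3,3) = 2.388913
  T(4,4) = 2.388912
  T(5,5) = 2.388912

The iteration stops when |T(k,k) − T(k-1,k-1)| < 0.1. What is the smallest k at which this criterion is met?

k = 2

|T(1,1) − T(0,0)| = 1.671709 ≥ 0.1
|T(2,2) − T(1,1)| = 0.036524 < 0.1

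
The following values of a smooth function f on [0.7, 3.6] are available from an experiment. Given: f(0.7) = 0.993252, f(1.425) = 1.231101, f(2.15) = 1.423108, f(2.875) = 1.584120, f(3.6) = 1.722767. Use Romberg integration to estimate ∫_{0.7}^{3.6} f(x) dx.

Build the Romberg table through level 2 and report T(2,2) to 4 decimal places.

4.0657

T(0,0) (trapezoid, 1 panel, h=2.9000): 3.938228
T(1,0) (trapezoid, 2 panels, h=1.4500): 4.032620
T(2,0) (trapezoid, 4 panels, h=0.7250): 4.057345
T(1,1) = 4.032620 + (4.032620 − 3.938228)/3 = 4.064084
T(2,1) = 4.057345 + (4.057345 − 4.032620)/3 = 4.065587
T(2,2) = 4.065587 + (4.065587 − 4.064084)/15 = 4.065687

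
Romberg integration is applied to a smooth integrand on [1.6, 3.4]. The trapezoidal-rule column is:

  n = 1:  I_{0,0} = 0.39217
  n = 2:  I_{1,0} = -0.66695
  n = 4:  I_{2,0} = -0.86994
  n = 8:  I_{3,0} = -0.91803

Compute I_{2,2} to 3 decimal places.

-0.932

Richardson extrapolation on the trapezoidal column (denominator 4−1=3):
I_{1,1} = -0.66695 + (-0.66695 − 0.39217)/3 = -1.01999
I_{2,1} = (4·(-0.86994) − (-0.66695)) / 3 = -0.93760
I_{2,2} = -0.93760 + (-0.93760 − (-1.01999))/15 = -0.93211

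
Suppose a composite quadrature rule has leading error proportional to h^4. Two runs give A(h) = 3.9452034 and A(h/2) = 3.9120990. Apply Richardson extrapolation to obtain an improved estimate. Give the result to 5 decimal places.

3.90989

The leading error scales as h^4; refining by a factor of 2 reduces it by 2^4 = 16.
Extrapolated value = (16·A(h/2) − A(h)) / (16 − 1)
= (16·3.9120990 − 3.9452034) / 15
= 58.6483806 / 15 = 3.9098920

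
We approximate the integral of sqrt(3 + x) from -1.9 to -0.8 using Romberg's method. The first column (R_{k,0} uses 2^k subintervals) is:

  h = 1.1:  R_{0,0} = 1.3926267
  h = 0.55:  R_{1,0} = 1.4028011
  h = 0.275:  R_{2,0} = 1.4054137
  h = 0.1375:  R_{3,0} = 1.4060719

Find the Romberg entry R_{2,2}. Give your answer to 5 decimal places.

Richardson extrapolation on the trapezoidal column (denominator 4−1=3):
R_{1,1} = 1.4028011 + (1.4028011 − 1.3926267)/3 = 1.4061926
R_{2,1} = 1.4054137 + (1.4054137 − 1.4028011)/3 = 1.4062846
R_{2,2} = (16·1.4062846 − 1.4061926) / 15 = 1.4062907

1.40629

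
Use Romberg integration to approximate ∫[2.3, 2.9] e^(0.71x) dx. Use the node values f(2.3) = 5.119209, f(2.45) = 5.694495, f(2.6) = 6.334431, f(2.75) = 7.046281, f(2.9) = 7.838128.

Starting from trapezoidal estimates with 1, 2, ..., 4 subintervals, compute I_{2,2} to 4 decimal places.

I_{0,0} (trapezoid, 1 panel, h=0.6000): 3.887201
I_{1,0} (trapezoid, 2 panels, h=0.3000): 3.843930
I_{2,0} (trapezoid, 4 panels, h=0.1500): 3.833081
I_{1,1} = 3.843930 + (3.843930 − 3.887201)/3 = 3.829506
I_{2,1} = 3.833081 + (3.833081 − 3.843930)/3 = 3.829465
I_{2,2} = 3.829465 + (3.829465 − 3.829506)/15 = 3.829462

3.8295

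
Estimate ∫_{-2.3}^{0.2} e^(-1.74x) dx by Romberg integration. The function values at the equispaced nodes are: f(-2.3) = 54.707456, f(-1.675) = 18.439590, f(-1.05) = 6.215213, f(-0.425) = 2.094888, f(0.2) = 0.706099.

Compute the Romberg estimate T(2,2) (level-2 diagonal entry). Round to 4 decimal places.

31.0995

T(0,0) (trapezoid, 1 panel, h=2.5000): 69.266944
T(1,0) (trapezoid, 2 panels, h=1.2500): 42.402488
T(2,0) (trapezoid, 4 panels, h=0.6250): 34.035293
T(1,1) = 42.402488 + (42.402488 − 69.266944)/3 = 33.447669
T(2,1) = 34.035293 + (34.035293 − 42.402488)/3 = 31.246228
T(2,2) = 31.246228 + (31.246228 − 33.447669)/15 = 31.099465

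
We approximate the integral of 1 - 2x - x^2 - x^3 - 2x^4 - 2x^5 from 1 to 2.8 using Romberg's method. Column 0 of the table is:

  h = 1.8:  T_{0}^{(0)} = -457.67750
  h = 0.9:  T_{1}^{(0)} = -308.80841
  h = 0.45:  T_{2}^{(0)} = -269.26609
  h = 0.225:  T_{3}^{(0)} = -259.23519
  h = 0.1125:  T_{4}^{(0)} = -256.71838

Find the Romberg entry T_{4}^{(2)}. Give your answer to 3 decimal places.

-255.879

T_{3}^{(1)} = (4·(-259.23519) − (-269.26609)) / 3 = -255.89156
T_{4}^{(1)} = (4·(-256.71838) − (-259.23519)) / 3 = -255.87944
T_{4}^{(2)} = -255.87944 + (-255.87944 − (-255.89156))/15 = -255.87863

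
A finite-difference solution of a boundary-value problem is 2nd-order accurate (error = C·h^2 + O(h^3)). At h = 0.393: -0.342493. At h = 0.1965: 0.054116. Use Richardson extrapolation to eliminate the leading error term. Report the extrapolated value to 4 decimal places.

Extrapolated value = (4·A(h/2) − A(h)) / (4 − 1)
= (4·0.054116 − (-0.342493)) / 3
= 0.558957 / 3 = 0.186319

0.1863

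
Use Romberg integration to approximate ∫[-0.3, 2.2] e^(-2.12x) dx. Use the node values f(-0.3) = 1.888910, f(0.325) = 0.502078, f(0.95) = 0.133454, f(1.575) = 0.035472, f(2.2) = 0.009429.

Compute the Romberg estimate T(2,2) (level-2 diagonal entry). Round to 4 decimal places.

0.8914

T(0,0) (trapezoid, 1 panel, h=2.5000): 2.372924
T(1,0) (trapezoid, 2 panels, h=1.2500): 1.353279
T(2,0) (trapezoid, 4 panels, h=0.6250): 1.012608
T(1,1) = 1.353279 + (1.353279 − 2.372924)/3 = 1.013397
T(2,1) = 1.012608 + (1.012608 − 1.353279)/3 = 0.899051
T(2,2) = 0.899051 + (0.899051 − 1.013397)/15 = 0.891428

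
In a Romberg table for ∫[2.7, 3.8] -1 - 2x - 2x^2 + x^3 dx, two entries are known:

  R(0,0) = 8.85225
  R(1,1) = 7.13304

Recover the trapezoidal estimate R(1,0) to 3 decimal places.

From R(1,1) = (4·R(1,0) − R(0,0))/3, solve for R(1,0):
4·R(1,0) = 3·7.13304 + 8.85225 = 30.25137
R(1,0) = 7.56284

7.563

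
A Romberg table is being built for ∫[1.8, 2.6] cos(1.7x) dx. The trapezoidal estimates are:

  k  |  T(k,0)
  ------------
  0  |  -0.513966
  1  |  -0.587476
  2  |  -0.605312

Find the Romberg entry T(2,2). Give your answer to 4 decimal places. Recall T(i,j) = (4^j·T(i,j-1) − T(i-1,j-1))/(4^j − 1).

-0.6112

Richardson extrapolation on the trapezoidal column (denominator 4−1=3):
T(1,1) = (4·(-0.587476) − (-0.513966)) / 3 = -0.611979
T(2,1) = -0.605312 + (-0.605312 − (-0.587476))/3 = -0.611257
T(2,2) = -0.611257 + (-0.611257 − (-0.611979))/15 = -0.611209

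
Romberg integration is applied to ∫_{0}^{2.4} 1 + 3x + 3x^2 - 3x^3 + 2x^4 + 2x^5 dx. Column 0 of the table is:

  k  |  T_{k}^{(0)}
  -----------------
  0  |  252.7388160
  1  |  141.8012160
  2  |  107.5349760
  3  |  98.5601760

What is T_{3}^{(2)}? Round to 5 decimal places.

95.53229

Richardson extrapolation on the trapezoidal column (denominator 4−1=3):
T_{2}^{(1)} = 107.5349760 + (107.5349760 − 141.8012160)/3 = 96.1128960
T_{3}^{(1)} = (4·98.5601760 − 107.5349760) / 3 = 95.5685760
T_{3}^{(2)} = (16·95.5685760 − 96.1128960) / 15 = 95.5322880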